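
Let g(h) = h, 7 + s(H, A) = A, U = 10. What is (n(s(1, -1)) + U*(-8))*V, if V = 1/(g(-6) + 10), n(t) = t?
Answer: -22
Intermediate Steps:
s(H, A) = -7 + A
V = ¼ (V = 1/(-6 + 10) = 1/4 = ¼ ≈ 0.25000)
(n(s(1, -1)) + U*(-8))*V = ((-7 - 1) + 10*(-8))*(¼) = (-8 - 80)*(¼) = -88*¼ = -22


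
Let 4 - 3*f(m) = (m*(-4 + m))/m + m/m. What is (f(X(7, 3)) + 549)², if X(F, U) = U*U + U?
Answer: 2696164/9 ≈ 2.9957e+5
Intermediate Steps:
X(F, U) = U + U² (X(F, U) = U² + U = U + U²)
f(m) = 7/3 - m/3 (f(m) = 4/3 - ((m*(-4 + m))/m + m/m)/3 = 4/3 - ((-4 + m) + 1)/3 = 4/3 - (-3 + m)/3 = 4/3 + (1 - m/3) = 7/3 - m/3)
(f(X(7, 3)) + 549)² = ((7/3 - (1 + 3)) + 549)² = ((7/3 - 4) + 549)² = (-5/3 + 549)² = (1642/3)² = 2696164/9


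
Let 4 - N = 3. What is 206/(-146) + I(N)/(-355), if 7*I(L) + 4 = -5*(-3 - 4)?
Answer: -258218/181405 ≈ -1.4234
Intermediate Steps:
N = 1 (N = 4 - 1*3 = 4 - 3 = 1)
I(L) = 31/7 (I(L) = -4/7 + (-5*(-3 - 4))/7 = -4/7 + (-5*(-7))/7 = -4/7 + (⅐)*35 = -4/7 + 5 = 31/7)
206/(-146) + I(N)/(-355) = 206/(-146) + (31/7)/(-355) = 206*(-1/146) + (31/7)*(-1/355) = -103/73 - 31/2485 = -258218/181405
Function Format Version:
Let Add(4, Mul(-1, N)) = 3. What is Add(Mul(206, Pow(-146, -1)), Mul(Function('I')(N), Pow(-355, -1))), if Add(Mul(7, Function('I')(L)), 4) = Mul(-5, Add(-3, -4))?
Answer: Rational(-258218, 181405) ≈ -1.4234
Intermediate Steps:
N = 1 (N = Add(4, Mul(-1, 3)) = Add(4, -3) = 1)
Function('I')(L) = Rational(31, 7) (Function('I')(L) = Add(Rational(-4, 7), Mul(Rational(1, 7), Mul(-5, Add(-3, -4)))) = Add(Rational(-4, 7), Mul(Rational(1, 7), Mul(-5, -7))) = Add(Rational(-4, 7), Mul(Rational(1, 7), 35)) = Add(Rational(-4, 7), 5) = Rational(31, 7))
Add(Mul(206, Pow(-146, -1)), Mul(Function('I')(N), Pow(-355, -1))) = Add(Mul(206, Pow(-146, -1)), Mul(Rational(31, 7), Pow(-355, -1))) = Add(Mul(206, Rational(-1, 146)), Mul(Rational(31, 7), Rational(-1, 355))) = Add(Rational(-103, 73), Rational(-31, 2485)) = Rational(-258218, 181405)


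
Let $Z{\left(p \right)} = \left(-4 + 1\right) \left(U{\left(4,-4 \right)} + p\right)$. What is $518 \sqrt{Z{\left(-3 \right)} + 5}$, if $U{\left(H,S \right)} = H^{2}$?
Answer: $518 i \sqrt{34} \approx 3020.4 i$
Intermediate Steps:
$Z{\left(p \right)} = -48 - 3 p$ ($Z{\left(p \right)} = \left(-4 + 1\right) \left(4^{2} + p\right) = - 3 \left(16 + p\right) = -48 - 3 p$)
$518 \sqrt{Z{\left(-3 \right)} + 5} = 518 \sqrt{\left(-48 - -9\right) + 5} = 518 \sqrt{\left(-48 + 9\right) + 5} = 518 \sqrt{-39 + 5} = 518 \sqrt{-34} = 518 i \sqrt{34}$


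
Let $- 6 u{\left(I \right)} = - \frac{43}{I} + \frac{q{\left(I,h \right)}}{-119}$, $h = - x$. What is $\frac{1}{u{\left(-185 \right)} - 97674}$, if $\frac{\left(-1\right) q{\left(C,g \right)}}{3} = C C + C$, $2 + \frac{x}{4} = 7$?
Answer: $- \frac{132090}{12920655977} \approx -1.0223 \cdot 10^{-5}$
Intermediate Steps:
$x = 20$ ($x = -8 + 4 \cdot 7 = -8 + 28 = 20$)
$h = -20$ ($h = \left(-1\right) 20 = -20$)
$q{\left(C,g \right)} = - 3 C - 3 C^{2}$ ($q{\left(C,g \right)} = - 3 \left(C C + C\right) = - 3 \left(C^{2} + C\right) = - 3 \left(C + C^{2}\right) = - 3 C - 3 C^{2}$)
$u{\left(I \right)} = \frac{43}{6 I} - \frac{I \left(1 + I\right)}{238}$ ($u{\left(I \right)} = - \frac{- \frac{43}{I} + \frac{\left(-3\right) I \left(1 + I\right)}{-119}}{6} = - \frac{- \frac{43}{I} + - 3 I \left(1 + I\right) \left(- \frac{1}{119}\right)}{6} = - \frac{- \frac{43}{I} + \frac{3 I \left(1 + I\right)}{119}}{6} = \frac{43}{6 I} - \frac{I \left(1 + I\right)}{238}$)
$\frac{1}{u{\left(-185 \right)} - 97674} = \frac{1}{\frac{5117 - 3 \left(-185\right)^{2} \left(1 - 185\right)}{714 \left(-185\right)} - 97674} = \frac{1}{\frac{1}{714} \left(- \frac{1}{185}\right) \left(5117 - 102675 \left(-184\right)\right) - 97674} = \frac{1}{\frac{1}{714} \left(- \frac{1}{185}\right) \left(5117 + 18892200\right) - 97674} = \frac{1}{\frac{1}{714} \left(- \frac{1}{185}\right) 18897317 - 97674} = \frac{1}{- \frac{18897317}{132090} - 97674} = \frac{1}{- \frac{12920655977}{132090}} = - \frac{132090}{12920655977}$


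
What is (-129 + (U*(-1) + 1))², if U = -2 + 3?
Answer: 16641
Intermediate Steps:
U = 1
(-129 + (U*(-1) + 1))² = (-129 + (1*(-1) + 1))² = (-129 + (-1 + 1))² = (-129 + 0)² = (-129)² = 16641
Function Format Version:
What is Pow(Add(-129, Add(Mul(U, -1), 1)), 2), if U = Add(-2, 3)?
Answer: 16641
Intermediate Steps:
U = 1
Pow(Add(-129, Add(Mul(U, -1), 1)), 2) = Pow(Add(-129, Add(Mul(1, -1), 1)), 2) = Pow(Add(-129, Add(-1, 1)), 2) = Pow(Add(-129, 0), 2) = Pow(-129, 2) = 16641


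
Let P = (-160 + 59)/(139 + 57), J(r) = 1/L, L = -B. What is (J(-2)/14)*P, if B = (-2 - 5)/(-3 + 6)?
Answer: -303/19208 ≈ -0.015775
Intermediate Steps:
B = -7/3 ≈ -2.3333
L = 7/3 (L = -1*(-7/3) = 7/3 ≈ 2.3333)
J(r) = 3/7 (J(r) = 1/(7/3) = 3/7)
P = -101/196 ≈ -0.51531
(J(-2)/14)*P = ((3/7)/14)*(-101/196) = ((3/7)*(1/14))*(-101/196) = (3/98)*(-101/196) = -303/19208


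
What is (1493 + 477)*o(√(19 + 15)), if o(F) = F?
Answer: 1970*√34 ≈ 11487.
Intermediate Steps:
(1493 + 477)*o(√(19 + 15)) = (1493 + 477)*√(19 + 15) = 1970*√34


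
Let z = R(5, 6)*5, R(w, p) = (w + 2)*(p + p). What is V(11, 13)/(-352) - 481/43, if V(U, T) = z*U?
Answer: -8363/344 ≈ -24.311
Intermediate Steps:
R(w, p) = 2*p*(2 + w) (R(w, p) = (2 + w)*(2*p) = 2*p*(2 + w))
z = 420 (z = (2*6*(2 + 5))*5 = (2*6*7)*5 = 84*5 = 420)
V(U, T) = 420*U
V(11, 13)/(-352) - 481/43 = (420*11)/(-352) - 481/43 = 4620*(-1/352) - 481*1/43 = -105/8 - 481/43 = -8363/344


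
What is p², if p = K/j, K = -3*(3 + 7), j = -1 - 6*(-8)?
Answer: 900/2209 ≈ 0.40742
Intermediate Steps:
j = 47 (j = -1 + 48 = 47)
K = -30 (K = -3*10 = -30)
p = -30/47 ≈ -0.63830
p² = (-30/47)² = 900/2209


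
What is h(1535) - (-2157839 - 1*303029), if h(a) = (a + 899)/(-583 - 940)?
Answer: 3747899530/1523 ≈ 2.4609e+6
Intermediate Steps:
h(a) = -899/1523 - a/1523 (h(a) = (899 + a)/(-1523) = (899 + a)*(-1/1523) = -899/1523 - a/1523)
h(1535) - (-2157839 - 1*303029) = (-899/1523 - 1/1523*1535) - (-2157839 - 1*303029) = (-899/1523 - 1535/1523) - (-2157839 - 303029) = -2434/1523 - 1*(-2460868) = -2434/1523 + 2460868 = 3747899530/1523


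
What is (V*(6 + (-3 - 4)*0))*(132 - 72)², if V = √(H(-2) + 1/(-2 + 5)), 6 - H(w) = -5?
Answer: 7200*√102 ≈ 72717.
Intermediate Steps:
H(w) = 11 (H(w) = 6 - 1*(-5) = 6 + 5 = 11)
V = √102/3 (V = √(11 + 1/(-2 + 5)) = √(11 + 1/3) = √(11 + ⅓) = √(34/3) = √102/3 ≈ 3.3665)
(V*(6 + (-3 - 4)*0))*(132 - 72)² = ((√102/3)*(6 + (-3 - 4)*0))*(132 - 72)² = ((√102/3)*(6 - 7*0))*60² = ((√102/3)*(6 + 0))*3600 = ((√102/3)*6)*3600 = (2*√102)*3600 = 7200*√102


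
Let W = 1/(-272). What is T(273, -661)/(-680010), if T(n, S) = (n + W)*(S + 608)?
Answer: 787103/36992544 ≈ 0.021277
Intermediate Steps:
W = -1/272 ≈ -0.0036765
T(n, S) = (608 + S)*(-1/272 + n) (T(n, S) = (n - 1/272)*(S + 608) = (-1/272 + n)*(608 + S) = (608 + S)*(-1/272 + n))
T(273, -661)/(-680010) = (-38/17 + 608*273 - 1/272*(-661) - 661*273)/(-680010) = (-38/17 + 165984 + 661/272 - 180453)*(-1/680010) = -3935515/272*(-1/680010) = 787103/36992544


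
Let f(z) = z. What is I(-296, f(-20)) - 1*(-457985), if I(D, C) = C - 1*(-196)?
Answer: 458161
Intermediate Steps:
I(D, C) = 196 + C (I(D, C) = C + 196 = 196 + C)
I(-296, f(-20)) - 1*(-457985) = (196 - 20) - 1*(-457985) = 176 + 457985 = 458161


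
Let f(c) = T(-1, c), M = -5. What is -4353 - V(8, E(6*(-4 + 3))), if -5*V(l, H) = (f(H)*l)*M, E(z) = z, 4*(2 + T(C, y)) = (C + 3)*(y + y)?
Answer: -4289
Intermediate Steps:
T(C, y) = -2 + y*(3 + C)/2 (T(C, y) = -2 + ((C + 3)*(y + y))/4 = -2 + ((3 + C)*(2*y))/4 = -2 + (2*y*(3 + C))/4 = -2 + y*(3 + C)/2)
f(c) = -2 + c (f(c) = -2 + 3*c/2 + (½)*(-1)*c = -2 + 3*c/2 - c/2 = -2 + c)
V(l, H) = l*(-2 + H) (V(l, H) = -(-2 + H)*l*(-5)/5 = -l*(-2 + H)*(-5)/5 = -(-1)*l*(-2 + H) = l*(-2 + H))
-4353 - V(8, E(6*(-4 + 3))) = -4353 - 8*(-2 + 6*(-4 + 3)) = -4353 - 8*(-2 + 6*(-1)) = -4353 - 8*(-2 - 6) = -4353 - 8*(-8) = -4353 - 1*(-64) = -4353 + 64 = -4289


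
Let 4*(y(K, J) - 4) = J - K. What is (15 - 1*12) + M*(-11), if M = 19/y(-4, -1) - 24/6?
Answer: 3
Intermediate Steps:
y(K, J) = 4 - K/4 + J/4 (y(K, J) = 4 + (J - K)/4 = 4 + (-K/4 + J/4) = 4 - K/4 + J/4)
M = 0 (M = 19/(4 - ¼*(-4) + (¼)*(-1)) - 24/6 = 19/(4 + 1 - ¼) - 24*⅙ = 19/(19/4) - 4 = 19*(4/19) - 4 = 4 - 4 = 0)
(15 - 1*12) + M*(-11) = (15 - 1*12) + 0*(-11) = (15 - 12) + 0 = 3 + 0 = 3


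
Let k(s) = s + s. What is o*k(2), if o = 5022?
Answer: 20088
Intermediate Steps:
k(s) = 2*s
o*k(2) = 5022*(2*2) = 5022*4 = 20088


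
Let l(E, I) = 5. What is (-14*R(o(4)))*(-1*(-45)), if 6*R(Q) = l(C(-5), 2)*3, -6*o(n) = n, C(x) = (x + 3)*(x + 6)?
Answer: -1575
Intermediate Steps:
C(x) = (3 + x)*(6 + x)
o(n) = -n/6
R(Q) = 5/2 (R(Q) = (5*3)/6 = (⅙)*15 = 5/2)
(-14*R(o(4)))*(-1*(-45)) = (-14*5/2)*(-1*(-45)) = -35*45 = -1575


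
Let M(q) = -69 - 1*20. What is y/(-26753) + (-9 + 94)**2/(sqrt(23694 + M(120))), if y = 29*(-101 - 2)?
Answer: 2987/26753 + 1445*sqrt(23605)/4721 ≈ 47.137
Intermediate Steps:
M(q) = -89 (M(q) = -69 - 20 = -89)
y = -2987 (y = 29*(-103) = -2987)
y/(-26753) + (-9 + 94)**2/(sqrt(23694 + M(120))) = -2987/(-26753) + (-9 + 94)**2/(sqrt(23694 - 89)) = -2987*(-1/26753) + 85**2/(sqrt(23605)) = 2987/26753 + 7225*(sqrt(23605)/23605) = 2987/26753 + 1445*sqrt(23605)/4721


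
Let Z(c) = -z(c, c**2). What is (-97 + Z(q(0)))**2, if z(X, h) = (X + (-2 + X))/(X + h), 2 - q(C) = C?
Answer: 85264/9 ≈ 9473.8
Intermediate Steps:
q(C) = 2 - C
z(X, h) = (-2 + 2*X)/(X + h)
Z(c) = -2*(-1 + c)/(c + c**2)
(-97 + Z(q(0)))**2 = (-97 + 2*(1 - (2 - 1*0))/((2 - 1*0)*(1 + (2 - 1*0))))**2 = (-97 + 2*(1 - (2 + 0))/((2 + 0)*(1 + (2 + 0))))**2 = (-97 + 2*(1 - 1*2)/(2*(1 + 2)))**2 = (-97 + 2*(1/2)*(1 - 2)/3)**2 = (-97 + 2*(1/2)*(1/3)*(-1))**2 = (-97 - 1/3)**2 = (-292/3)**2 = 85264/9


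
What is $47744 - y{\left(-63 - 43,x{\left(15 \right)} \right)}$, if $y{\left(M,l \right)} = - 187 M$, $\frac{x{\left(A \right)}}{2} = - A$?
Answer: $27922$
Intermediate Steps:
$x{\left(A \right)} = - 2 A$ ($x{\left(A \right)} = 2 \left(- A\right) = - 2 A$)
$47744 - y{\left(-63 - 43,x{\left(15 \right)} \right)} = 47744 - - 187 \left(-63 - 43\right) = 47744 - \left(-187\right) \left(-106\right) = 47744 - 19822 = 27922$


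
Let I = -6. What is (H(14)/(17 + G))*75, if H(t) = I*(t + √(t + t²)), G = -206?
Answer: 100/3 + 50*√210/21 ≈ 67.837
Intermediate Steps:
H(t) = -6*t - 6*√(t + t²) (H(t) = -6*(t + √(t + t²)) = -6*t - 6*√(t + t²))
(H(14)/(17 + G))*75 = ((-6*14 - 6*√14*√(1 + 14))/(17 - 206))*75 = ((-84 - 6*√210)/(-189))*75 = ((-84 - 6*√210)*(-1/189))*75 = (4/9 + 2*√210/63)*75 = 100/3 + 50*√210/21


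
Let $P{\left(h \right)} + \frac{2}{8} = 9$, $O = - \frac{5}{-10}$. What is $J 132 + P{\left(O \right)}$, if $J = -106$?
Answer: $- \frac{55933}{4} \approx -13983.0$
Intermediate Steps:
$O = \frac{1}{2}$ ($O = \left(-5\right) \left(- \frac{1}{10}\right) = \frac{1}{2} \approx 0.5$)
$P{\left(h \right)} = \frac{35}{4}$ ($P{\left(h \right)} = - \frac{1}{4} + 9 = \frac{35}{4}$)
$J 132 + P{\left(O \right)} = \left(-106\right) 132 + \frac{35}{4} = -13992 + \frac{35}{4} = - \frac{55933}{4}$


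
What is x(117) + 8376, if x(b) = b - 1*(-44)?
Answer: 8537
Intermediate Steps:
x(b) = 44 + b (x(b) = b + 44 = 44 + b)
x(117) + 8376 = (44 + 117) + 8376 = 161 + 8376 = 8537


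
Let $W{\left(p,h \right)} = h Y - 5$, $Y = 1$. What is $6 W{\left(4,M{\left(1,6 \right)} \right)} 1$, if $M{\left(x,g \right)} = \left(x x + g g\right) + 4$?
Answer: $216$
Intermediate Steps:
$M{\left(x,g \right)} = 4 + g^{2} + x^{2}$ ($M{\left(x,g \right)} = \left(x^{2} + g^{2}\right) + 4 = \left(g^{2} + x^{2}\right) + 4 = 4 + g^{2} + x^{2}$)
$W{\left(p,h \right)} = -5 + h$ ($W{\left(p,h \right)} = h 1 - 5 = h - 5 = -5 + h$)
$6 W{\left(4,M{\left(1,6 \right)} \right)} 1 = 6 \left(-5 + \left(4 + 6^{2} + 1^{2}\right)\right) 1 = 6 \left(-5 + \left(4 + 36 + 1\right)\right) 1 = 6 \left(-5 + 41\right) 1 = 6 \cdot 36 \cdot 1 = 216 \cdot 1 = 216$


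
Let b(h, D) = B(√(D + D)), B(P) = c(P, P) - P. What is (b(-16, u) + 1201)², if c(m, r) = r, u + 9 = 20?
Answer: 1442401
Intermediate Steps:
u = 11 (u = -9 + 20 = 11)
B(P) = 0 (B(P) = P - P = 0)
b(h, D) = 0
(b(-16, u) + 1201)² = (0 + 1201)² = 1201² = 1442401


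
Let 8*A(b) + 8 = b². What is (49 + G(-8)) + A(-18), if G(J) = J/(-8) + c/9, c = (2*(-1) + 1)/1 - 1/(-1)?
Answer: 179/2 ≈ 89.500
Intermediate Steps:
A(b) = -1 + b²/8
c = 0 (c = (-2 + 1)*1 - 1*(-1) = -1*1 + 1 = -1 + 1 = 0)
G(J) = -J/8 (G(J) = J/(-8) + 0/9 = J*(-⅛) + 0*(⅑) = -J/8 + 0 = -J/8)
(49 + G(-8)) + A(-18) = (49 - ⅛*(-8)) + (-1 + (⅛)*(-18)²) = (49 + 1) + (-1 + (⅛)*324) = 50 + (-1 + 81/2) = 50 + 79/2 = 179/2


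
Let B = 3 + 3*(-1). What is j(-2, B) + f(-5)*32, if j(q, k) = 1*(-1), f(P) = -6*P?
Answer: 959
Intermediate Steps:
B = 0 (B = 3 - 3 = 0)
j(q, k) = -1
j(-2, B) + f(-5)*32 = -1 - 6*(-5)*32 = -1 + 30*32 = -1 + 960 = 959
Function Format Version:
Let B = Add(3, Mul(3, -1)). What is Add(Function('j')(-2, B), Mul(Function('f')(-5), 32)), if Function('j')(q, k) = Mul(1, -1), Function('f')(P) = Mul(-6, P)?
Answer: 959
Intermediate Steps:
B = 0 (B = Add(3, -3) = 0)
Function('j')(q, k) = -1
Add(Function('j')(-2, B), Mul(Function('f')(-5), 32)) = Add(-1, Mul(Mul(-6, -5), 32)) = Add(-1, Mul(30, 32)) = Add(-1, 960) = 959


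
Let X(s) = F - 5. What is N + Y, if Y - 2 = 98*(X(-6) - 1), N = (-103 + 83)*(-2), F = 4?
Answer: -154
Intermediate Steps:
X(s) = -1 (X(s) = 4 - 5 = -1)
N = 40 (N = -20*(-2) = 40)
Y = -194 (Y = 2 + 98*(-1 - 1) = 2 + 98*(-2) = 2 - 196 = -194)
N + Y = 40 - 194 = -154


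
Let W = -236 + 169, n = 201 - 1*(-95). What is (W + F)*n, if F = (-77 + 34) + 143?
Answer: 9768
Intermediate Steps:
n = 296 (n = 201 + 95 = 296)
F = 100 (F = -43 + 143 = 100)
W = -67
(W + F)*n = (-67 + 100)*296 = 33*296 = 9768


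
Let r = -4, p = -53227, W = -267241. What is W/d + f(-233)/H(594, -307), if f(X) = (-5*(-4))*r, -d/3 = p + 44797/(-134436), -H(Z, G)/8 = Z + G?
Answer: -3365441561914/2053677223703 ≈ -1.6387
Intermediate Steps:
H(Z, G) = -8*G - 8*Z (H(Z, G) = -8*(Z + G) = -8*(G + Z) = -8*G - 8*Z)
d = 7155669769/44812 (d = -3*(-53227 + 44797/(-134436)) = -3*(-53227 + 44797*(-1/134436)) = -3*(-53227 - 44797/134436) = -3*(-7155669769/134436) = 7155669769/44812 ≈ 1.5968e+5)
f(X) = -80 (f(X) = -5*(-4)*(-4) = 20*(-4) = -80)
W/d + f(-233)/H(594, -307) = -267241/7155669769/44812 - 80/(-8*(-307) - 8*594) = -267241*44812/7155669769 - 80/(2456 - 4752) = -11975603692/7155669769 - 80/(-2296) = -11975603692/7155669769 - 80*(-1/2296) = -11975603692/7155669769 + 10/287 = -3365441561914/2053677223703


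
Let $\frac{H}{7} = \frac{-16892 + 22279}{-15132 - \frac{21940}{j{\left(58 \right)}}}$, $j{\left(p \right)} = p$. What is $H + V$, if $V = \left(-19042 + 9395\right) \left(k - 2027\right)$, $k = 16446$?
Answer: $- \frac{62566944724775}{449798} \approx -1.391 \cdot 10^{8}$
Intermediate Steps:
$V = -139100093$ ($V = \left(-19042 + 9395\right) \left(16446 - 2027\right) = \left(-9647\right) 14419 = -139100093$)
$H = - \frac{1093561}{449798}$ ($H = 7 \frac{-16892 + 22279}{-15132 - \frac{21940}{58}} = 7 \frac{5387}{-15132 - \frac{10970}{29}} = 7 \frac{5387}{- \frac{449798}{29}} = 7 \cdot 5387 \left(- \frac{29}{449798}\right) = 7 \left(- \frac{156223}{449798}\right) = - \frac{1093561}{449798} \approx -2.4312$)
$H + V = - \frac{1093561}{449798} - 139100093 = - \frac{62566944724775}{449798}$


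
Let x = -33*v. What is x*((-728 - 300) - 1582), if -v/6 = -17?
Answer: 8785260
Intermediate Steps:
v = 102 (v = -6*(-17) = 102)
x = -3366 (x = -33*102 = -3366)
x*((-728 - 300) - 1582) = -3366*((-728 - 300) - 1582) = -3366*(-1028 - 1582) = -3366*(-2610) = 8785260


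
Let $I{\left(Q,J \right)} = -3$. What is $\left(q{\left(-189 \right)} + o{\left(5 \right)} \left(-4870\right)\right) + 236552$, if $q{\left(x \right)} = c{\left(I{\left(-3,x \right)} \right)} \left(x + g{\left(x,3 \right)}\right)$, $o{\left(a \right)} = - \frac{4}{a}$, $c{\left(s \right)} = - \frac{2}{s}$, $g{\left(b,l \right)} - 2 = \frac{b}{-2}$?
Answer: $\frac{721159}{3} \approx 2.4039 \cdot 10^{5}$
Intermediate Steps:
$g{\left(b,l \right)} = 2 - \frac{b}{2}$ ($g{\left(b,l \right)} = 2 + \frac{b}{-2} = 2 + b \left(- \frac{1}{2}\right) = 2 - \frac{b}{2}$)
$q{\left(x \right)} = \frac{4}{3} + \frac{x}{3}$ ($q{\left(x \right)} = - \frac{2}{-3} \left(x - \left(-2 + \frac{x}{2}\right)\right) = \left(-2\right) \left(- \frac{1}{3}\right) \left(2 + \frac{x}{2}\right) = \frac{2 \left(2 + \frac{x}{2}\right)}{3} = \frac{4}{3} + \frac{x}{3}$)
$\left(q{\left(-189 \right)} + o{\left(5 \right)} \left(-4870\right)\right) + 236552 = \left(\left(\frac{4}{3} + \frac{1}{3} \left(-189\right)\right) + - \frac{4}{5} \left(-4870\right)\right) + 236552 = \left(\left(\frac{4}{3} - 63\right) + \left(-4\right) \frac{1}{5} \left(-4870\right)\right) + 236552 = \left(- \frac{185}{3} - -3896\right) + 236552 = \left(- \frac{185}{3} + 3896\right) + 236552 = \frac{11503}{3} + 236552 = \frac{721159}{3}$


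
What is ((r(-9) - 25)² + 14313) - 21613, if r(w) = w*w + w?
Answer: -5091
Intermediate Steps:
r(w) = w + w² (r(w) = w² + w = w + w²)
((r(-9) - 25)² + 14313) - 21613 = ((-9*(1 - 9) - 25)² + 14313) - 21613 = ((-9*(-8) - 25)² + 14313) - 21613 = ((72 - 25)² + 14313) - 21613 = (47² + 14313) - 21613 = (2209 + 14313) - 21613 = 16522 - 21613 = -5091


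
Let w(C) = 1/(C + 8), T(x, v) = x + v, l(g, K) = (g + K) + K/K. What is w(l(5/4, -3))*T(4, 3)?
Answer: 28/29 ≈ 0.96552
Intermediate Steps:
l(g, K) = 1 + K + g (l(g, K) = (K + g) + 1 = 1 + K + g)
T(x, v) = v + x
w(C) = 1/(8 + C)
w(l(5/4, -3))*T(4, 3) = (3 + 4)/(8 + (1 - 3 + 5/4)) = 7/(8 + (1 - 3 + 5*(¼))) = 7/(8 + (1 - 3 + 5/4)) = 7/(8 - ¾) = 7/(29/4) = (4/29)*7 = 28/29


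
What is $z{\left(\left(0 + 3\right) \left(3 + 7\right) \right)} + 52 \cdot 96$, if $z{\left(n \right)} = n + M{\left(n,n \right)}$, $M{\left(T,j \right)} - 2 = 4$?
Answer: $5028$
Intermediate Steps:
$M{\left(T,j \right)} = 6$ ($M{\left(T,j \right)} = 2 + 4 = 6$)
$z{\left(n \right)} = 6 + n$ ($z{\left(n \right)} = n + 6 = 6 + n$)
$z{\left(\left(0 + 3\right) \left(3 + 7\right) \right)} + 52 \cdot 96 = \left(6 + \left(0 + 3\right) \left(3 + 7\right)\right) + 52 \cdot 96 = \left(6 + 3 \cdot 10\right) + 4992 = \left(6 + 30\right) + 4992 = 36 + 4992 = 5028$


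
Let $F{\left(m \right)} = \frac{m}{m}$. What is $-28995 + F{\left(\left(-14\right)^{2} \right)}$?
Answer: $-28994$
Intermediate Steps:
$F{\left(m \right)} = 1$
$-28995 + F{\left(\left(-14\right)^{2} \right)} = -28995 + 1 = -28994$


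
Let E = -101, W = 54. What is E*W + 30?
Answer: -5424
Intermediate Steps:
E*W + 30 = -101*54 + 30 = -5454 + 30 = -5424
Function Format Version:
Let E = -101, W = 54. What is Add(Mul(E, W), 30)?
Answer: -5424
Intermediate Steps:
Add(Mul(E, W), 30) = Add(Mul(-101, 54), 30) = Add(-5454, 30) = -5424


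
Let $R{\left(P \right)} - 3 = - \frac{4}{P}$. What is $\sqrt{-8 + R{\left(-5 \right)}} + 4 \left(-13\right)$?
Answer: $-52 + \frac{i \sqrt{105}}{5} \approx -52.0 + 2.0494 i$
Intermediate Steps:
$R{\left(P \right)} = 3 - \frac{4}{P}$
$\sqrt{-8 + R{\left(-5 \right)}} + 4 \left(-13\right) = \sqrt{-8 + \left(3 - \frac{4}{-5}\right)} + 4 \left(-13\right) = \sqrt{-8 + \left(3 - - \frac{4}{5}\right)} - 52 = \sqrt{-8 + \left(3 + \frac{4}{5}\right)} - 52 = \sqrt{-8 + \frac{19}{5}} - 52 = \sqrt{- \frac{21}{5}} - 52 = \frac{i \sqrt{105}}{5} - 52 = -52 + \frac{i \sqrt{105}}{5}$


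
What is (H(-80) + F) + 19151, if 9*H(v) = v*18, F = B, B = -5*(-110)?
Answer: 19541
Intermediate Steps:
B = 550
F = 550
H(v) = 2*v (H(v) = (v*18)/9 = (18*v)/9 = 2*v)
(H(-80) + F) + 19151 = (2*(-80) + 550) + 19151 = (-160 + 550) + 19151 = 390 + 19151 = 19541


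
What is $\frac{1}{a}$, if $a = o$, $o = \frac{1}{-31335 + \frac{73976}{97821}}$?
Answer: $- \frac{3065147059}{97821} \approx -31334.0$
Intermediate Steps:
$o = - \frac{97821}{3065147059}$ ($o = \frac{1}{-31335 + 73976 \cdot \frac{1}{97821}} = \frac{1}{-31335 + \frac{73976}{97821}} = \frac{1}{- \frac{3065147059}{97821}} = - \frac{97821}{3065147059} \approx -3.1914 \cdot 10^{-5}$)
$a = - \frac{97821}{3065147059} \approx -3.1914 \cdot 10^{-5}$
$\frac{1}{a} = \frac{1}{- \frac{97821}{3065147059}} = - \frac{3065147059}{97821}$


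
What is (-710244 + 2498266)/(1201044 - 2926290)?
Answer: -894011/862623 ≈ -1.0364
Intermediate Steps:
(-710244 + 2498266)/(1201044 - 2926290) = 1788022/(-1725246) = 1788022*(-1/1725246) = -894011/862623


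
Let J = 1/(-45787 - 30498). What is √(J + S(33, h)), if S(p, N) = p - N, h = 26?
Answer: √40735732290/76285 ≈ 2.6457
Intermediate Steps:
J = -1/76285 (J = 1/(-76285) = -1/76285 ≈ -1.3109e-5)
√(J + S(33, h)) = √(-1/76285 + (33 - 1*26)) = √(-1/76285 + (33 - 26)) = √(-1/76285 + 7) = √(533994/76285) = √40735732290/76285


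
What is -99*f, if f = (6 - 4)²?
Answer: -396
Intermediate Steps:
f = 4 (f = 2² = 4)
-99*f = -99*4 = -396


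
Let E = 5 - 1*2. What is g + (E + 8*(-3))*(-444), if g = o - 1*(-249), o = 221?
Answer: 9794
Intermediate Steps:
E = 3 (E = 5 - 2 = 3)
g = 470 (g = 221 - 1*(-249) = 221 + 249 = 470)
g + (E + 8*(-3))*(-444) = 470 + (3 + 8*(-3))*(-444) = 470 + (3 - 24)*(-444) = 470 - 21*(-444) = 470 + 9324 = 9794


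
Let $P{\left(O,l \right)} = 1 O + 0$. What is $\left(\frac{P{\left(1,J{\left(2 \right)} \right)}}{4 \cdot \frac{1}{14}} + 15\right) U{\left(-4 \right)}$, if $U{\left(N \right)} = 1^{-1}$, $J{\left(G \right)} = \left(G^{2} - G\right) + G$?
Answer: $\frac{37}{2} \approx 18.5$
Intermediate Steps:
$J{\left(G \right)} = G^{2}$
$P{\left(O,l \right)} = O$ ($P{\left(O,l \right)} = O + 0 = O$)
$U{\left(N \right)} = 1$
$\left(\frac{P{\left(1,J{\left(2 \right)} \right)}}{4 \cdot \frac{1}{14}} + 15\right) U{\left(-4 \right)} = \left(1 \frac{1}{4 \cdot \frac{1}{14}} + 15\right) 1 = \left(1 \frac{1}{\frac{2}{7}} + 15\right) 1 = \left(1 \cdot \frac{7}{2} + 15\right) 1 = \left(\frac{7}{2} + 15\right) 1 = \frac{37}{2} \cdot 1 = \frac{37}{2}$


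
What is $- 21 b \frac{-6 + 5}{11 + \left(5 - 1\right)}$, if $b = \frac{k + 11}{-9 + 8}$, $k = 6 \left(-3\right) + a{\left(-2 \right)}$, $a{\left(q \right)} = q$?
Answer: $\frac{63}{5} \approx 12.6$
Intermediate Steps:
$k = -20$ ($k = 6 \left(-3\right) - 2 = -18 - 2 = -20$)
$b = 9$ ($b = \frac{-20 + 11}{-9 + 8} = - \frac{9}{-1} = \left(-9\right) \left(-1\right) = 9$)
$- 21 b \frac{-6 + 5}{11 + \left(5 - 1\right)} = \left(-21\right) 9 \frac{-6 + 5}{11 + \left(5 - 1\right)} = - 189 \left(- \frac{1}{11 + 4}\right) = - 189 \left(- \frac{1}{15}\right) = - 189 \left(\left(-1\right) \frac{1}{15}\right) = \left(-189\right) \left(- \frac{1}{15}\right) = \frac{63}{5}$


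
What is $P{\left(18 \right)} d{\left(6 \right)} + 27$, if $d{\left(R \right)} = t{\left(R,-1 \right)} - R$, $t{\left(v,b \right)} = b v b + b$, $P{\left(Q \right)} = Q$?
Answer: $9$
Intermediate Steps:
$t{\left(v,b \right)} = b + v b^{2}$ ($t{\left(v,b \right)} = v b^{2} + b = b + v b^{2}$)
$d{\left(R \right)} = -1$ ($d{\left(R \right)} = - (1 - R) - R = \left(-1 + R\right) - R = -1$)
$P{\left(18 \right)} d{\left(6 \right)} + 27 = 18 \left(-1\right) + 27 = -18 + 27 = 9$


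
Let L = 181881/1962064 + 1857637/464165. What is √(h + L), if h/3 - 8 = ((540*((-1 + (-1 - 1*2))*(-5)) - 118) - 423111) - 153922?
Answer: I*√521151720668923359633258355/17513873780 ≈ 1303.5*I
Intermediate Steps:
L = 286863498241/70055495120 (L = 181881*(1/1962064) + 1857637*(1/464165) = 181881/1962064 + 1857637/464165 = 286863498241/70055495120 ≈ 4.0948)
h = -1699029 (h = 24 + 3*(((540*((-1 + (-1 - 1*2))*(-5)) - 118) - 423111) - 153922) = 24 + 3*(((540*((-1 + (-1 - 2))*(-5)) - 118) - 423111) - 153922) = 24 + 3*(((540*((-1 - 3)*(-5)) - 118) - 423111) - 153922) = 24 + 3*(((540*(-4*(-5)) - 118) - 423111) - 153922) = 24 + 3*(((540*20 - 118) - 423111) - 153922) = 24 + 3*(((10800 - 118) - 423111) - 153922) = 24 + 3*((10682 - 423111) - 153922) = 24 + 3*(-412429 - 153922) = 24 + 3*(-566351) = 24 - 1699053 = -1699029)
√(h + L) = √(-1699029 + 286863498241/70055495120) = √(-119026030954740239/70055495120) = I*√521151720668923359633258355/17513873780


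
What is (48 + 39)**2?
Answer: 7569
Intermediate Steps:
(48 + 39)**2 = 87**2 = 7569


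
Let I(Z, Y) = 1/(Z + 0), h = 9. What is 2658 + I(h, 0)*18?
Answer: 2660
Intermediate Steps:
I(Z, Y) = 1/Z
2658 + I(h, 0)*18 = 2658 + 18/9 = 2658 + (⅑)*18 = 2658 + 2 = 2660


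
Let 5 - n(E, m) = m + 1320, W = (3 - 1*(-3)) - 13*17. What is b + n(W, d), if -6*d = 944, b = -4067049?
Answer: -12204620/3 ≈ -4.0682e+6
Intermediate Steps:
d = -472/3 (d = -1/6*944 = -472/3 ≈ -157.33)
W = -215 (W = (3 + 3) - 221 = 6 - 221 = -215)
n(E, m) = -1315 - m (n(E, m) = 5 - (m + 1320) = 5 - (1320 + m) = 5 + (-1320 - m) = -1315 - m)
b + n(W, d) = -4067049 + (-1315 - 1*(-472/3)) = -4067049 + (-1315 + 472/3) = -4067049 - 3473/3 = -12204620/3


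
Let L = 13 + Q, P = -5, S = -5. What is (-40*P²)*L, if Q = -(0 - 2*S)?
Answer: -3000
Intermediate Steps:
Q = -10 (Q = -(0 - 2*(-5)) = -(0 + 10) = -1*10 = -10)
L = 3 (L = 13 - 10 = 3)
(-40*P²)*L = -40*(-5)²*3 = -40*25*3 = -1000*3 = -3000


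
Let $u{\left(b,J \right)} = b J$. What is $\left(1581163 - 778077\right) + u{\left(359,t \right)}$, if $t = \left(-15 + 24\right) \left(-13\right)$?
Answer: $761083$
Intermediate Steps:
$t = -117$ ($t = 9 \left(-13\right) = -117$)
$u{\left(b,J \right)} = J b$
$\left(1581163 - 778077\right) + u{\left(359,t \right)} = \left(1581163 - 778077\right) - 42003 = 803086 - 42003 = 761083$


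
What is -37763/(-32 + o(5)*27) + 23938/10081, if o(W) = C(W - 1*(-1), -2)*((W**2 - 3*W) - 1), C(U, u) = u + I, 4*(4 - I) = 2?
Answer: -745458836/6703865 ≈ -111.20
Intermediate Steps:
I = 7/2 (I = 4 - 1/4*2 = 4 - 1/2 = 7/2 ≈ 3.5000)
C(U, u) = 7/2 + u (C(U, u) = u + 7/2 = 7/2 + u)
o(W) = -3/2 - 9*W/2 + 3*W**2/2 (o(W) = (7/2 - 2)*((W**2 - 3*W) - 1) = 3*(-1 + W**2 - 3*W)/2 = -3/2 - 9*W/2 + 3*W**2/2)
-37763/(-32 + o(5)*27) + 23938/10081 = -37763/(-32 + (-3/2 - 9/2*5 + (3/2)*5**2)*27) + 23938/10081 = -37763/(-32 + (-3/2 - 45/2 + (3/2)*25)*27) + 23938*(1/10081) = -37763/(-32 + (-3/2 - 45/2 + 75/2)*27) + 23938/10081 = -37763/(-32 + (27/2)*27) + 23938/10081 = -37763/(-32 + 729/2) + 23938/10081 = -37763/665/2 + 23938/10081 = -37763*2/665 + 23938/10081 = -75526/665 + 23938/10081 = -745458836/6703865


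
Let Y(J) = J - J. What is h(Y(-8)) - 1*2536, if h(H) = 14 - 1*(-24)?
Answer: -2498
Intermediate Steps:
Y(J) = 0
h(H) = 38 (h(H) = 14 + 24 = 38)
h(Y(-8)) - 1*2536 = 38 - 1*2536 = 38 - 2536 = -2498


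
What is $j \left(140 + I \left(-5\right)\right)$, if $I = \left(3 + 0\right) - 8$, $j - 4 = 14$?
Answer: $2970$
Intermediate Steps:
$j = 18$ ($j = 4 + 14 = 18$)
$I = -5$ ($I = 3 - 8 = -5$)
$j \left(140 + I \left(-5\right)\right) = 18 \left(140 - -25\right) = 18 \left(140 + 25\right) = 18 \cdot 165 = 2970$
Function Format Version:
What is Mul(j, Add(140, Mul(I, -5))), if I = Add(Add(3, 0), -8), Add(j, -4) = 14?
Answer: 2970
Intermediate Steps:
j = 18 (j = Add(4, 14) = 18)
I = -5 (I = Add(3, -8) = -5)
Mul(j, Add(140, Mul(I, -5))) = Mul(18, Add(140, Mul(-5, -5))) = Mul(18, Add(140, 25)) = Mul(18, 165) = 2970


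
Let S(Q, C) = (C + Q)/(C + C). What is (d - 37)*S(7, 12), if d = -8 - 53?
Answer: -931/12 ≈ -77.583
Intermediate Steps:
d = -61
S(Q, C) = (C + Q)/(2*C) (S(Q, C) = (C + Q)/((2*C)) = (C + Q)*(1/(2*C)) = (C + Q)/(2*C))
(d - 37)*S(7, 12) = (-61 - 37)*((1/2)*(12 + 7)/12) = -49*19/12 = -98*19/24 = -931/12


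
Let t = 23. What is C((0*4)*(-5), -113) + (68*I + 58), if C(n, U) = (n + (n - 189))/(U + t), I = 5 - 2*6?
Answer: -4159/10 ≈ -415.90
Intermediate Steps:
I = -7 (I = 5 - 12 = -7)
C(n, U) = (-189 + 2*n)/(23 + U) (C(n, U) = (n + (n - 189))/(U + 23) = (n + (-189 + n))/(23 + U) = (-189 + 2*n)/(23 + U))
C((0*4)*(-5), -113) + (68*I + 58) = (-189 + 2*((0*4)*(-5)))/(23 - 113) + (68*(-7) + 58) = (-189 + 2*(0*(-5)))/(-90) + (-476 + 58) = -(-189 + 2*0)/90 - 418 = -(-189 + 0)/90 - 418 = -1/90*(-189) - 418 = 21/10 - 418 = -4159/10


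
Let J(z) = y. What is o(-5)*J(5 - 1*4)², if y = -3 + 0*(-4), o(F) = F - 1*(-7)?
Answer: 18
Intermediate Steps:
o(F) = 7 + F (o(F) = F + 7 = 7 + F)
y = -3 (y = -3 + 0 = -3)
J(z) = -3
o(-5)*J(5 - 1*4)² = (7 - 5)*(-3)² = 2*9 = 18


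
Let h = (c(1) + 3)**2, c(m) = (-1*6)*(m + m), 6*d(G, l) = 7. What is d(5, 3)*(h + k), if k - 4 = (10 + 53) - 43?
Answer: 245/2 ≈ 122.50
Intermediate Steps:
d(G, l) = 7/6 (d(G, l) = (1/6)*7 = 7/6)
k = 24 (k = 4 + ((10 + 53) - 43) = 4 + (63 - 43) = 4 + 20 = 24)
c(m) = -12*m
h = 81 (h = (-12*1 + 3)**2 = (-12 + 3)**2 = (-9)**2 = 81)
d(5, 3)*(h + k) = 7*(81 + 24)/6 = (7/6)*105 = 245/2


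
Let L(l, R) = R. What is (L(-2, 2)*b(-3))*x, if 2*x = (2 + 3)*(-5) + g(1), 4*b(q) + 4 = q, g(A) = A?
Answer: 42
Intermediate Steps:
b(q) = -1 + q/4
x = -12 (x = ((2 + 3)*(-5) + 1)/2 = (5*(-5) + 1)/2 = (-25 + 1)/2 = (½)*(-24) = -12)
(L(-2, 2)*b(-3))*x = (2*(-1 + (¼)*(-3)))*(-12) = (2*(-1 - ¾))*(-12) = (2*(-7/4))*(-12) = -7/2*(-12) = 42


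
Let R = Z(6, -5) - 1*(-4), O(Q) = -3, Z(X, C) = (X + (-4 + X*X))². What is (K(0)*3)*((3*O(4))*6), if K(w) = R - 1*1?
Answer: -234414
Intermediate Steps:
Z(X, C) = (-4 + X + X²)² (Z(X, C) = (X + (-4 + X²))² = (-4 + X + X²)²)
R = 1448 (R = (-4 + 6 + 6²)² - 1*(-4) = (-4 + 6 + 36)² + 4 = 38² + 4 = 1444 + 4 = 1448)
K(w) = 1447 (K(w) = 1448 - 1*1 = 1448 - 1 = 1447)
(K(0)*3)*((3*O(4))*6) = (1447*3)*((3*(-3))*6) = 4341*(-9*6) = 4341*(-54) = -234414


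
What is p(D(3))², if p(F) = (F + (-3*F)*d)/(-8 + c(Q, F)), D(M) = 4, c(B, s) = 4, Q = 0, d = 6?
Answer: 289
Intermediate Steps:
p(F) = 17*F/4 (p(F) = (F - 3*F*6)/(-8 + 4) = (F - 18*F)/(-4) = -17*F*(-¼) = 17*F/4)
p(D(3))² = ((17/4)*4)² = 17² = 289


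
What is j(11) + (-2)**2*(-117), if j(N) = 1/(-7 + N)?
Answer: -1871/4 ≈ -467.75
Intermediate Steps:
j(11) + (-2)**2*(-117) = 1/(-7 + 11) + (-2)**2*(-117) = 1/4 + 4*(-117) = 1/4 - 468 = -1871/4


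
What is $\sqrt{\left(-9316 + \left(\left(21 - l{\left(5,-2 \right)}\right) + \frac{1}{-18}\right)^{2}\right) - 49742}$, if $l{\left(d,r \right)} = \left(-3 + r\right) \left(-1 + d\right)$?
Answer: $\frac{i \sqrt{18591623}}{18} \approx 239.54 i$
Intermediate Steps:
$l{\left(d,r \right)} = \left(-1 + d\right) \left(-3 + r\right)$
$\sqrt{\left(-9316 + \left(\left(21 - l{\left(5,-2 \right)}\right) + \frac{1}{-18}\right)^{2}\right) - 49742} = \sqrt{\left(-9316 + \left(\left(21 - \left(3 - -2 - 15 + 5 \left(-2\right)\right)\right) + \frac{1}{-18}\right)^{2}\right) - 49742} = \sqrt{\left(-9316 + \left(\left(21 - \left(3 + 2 - 15 - 10\right)\right) - \frac{1}{18}\right)^{2}\right) - 49742} = \sqrt{\left(-9316 + \left(\left(21 - -20\right) - \frac{1}{18}\right)^{2}\right) - 49742} = \sqrt{\left(-9316 + \left(\left(21 + 20\right) - \frac{1}{18}\right)^{2}\right) - 49742} = \sqrt{\left(-9316 + \left(41 - \frac{1}{18}\right)^{2}\right) - 49742} = \sqrt{\left(-9316 + \left(\frac{737}{18}\right)^{2}\right) - 49742} = \sqrt{\left(-9316 + \frac{543169}{324}\right) - 49742} = \sqrt{- \frac{2475215}{324} - 49742} = \sqrt{- \frac{18591623}{324}} = \frac{i \sqrt{18591623}}{18}$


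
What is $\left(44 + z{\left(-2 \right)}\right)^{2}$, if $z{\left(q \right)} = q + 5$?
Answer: $2209$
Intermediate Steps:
$z{\left(q \right)} = 5 + q$
$\left(44 + z{\left(-2 \right)}\right)^{2} = \left(44 + \left(5 - 2\right)\right)^{2} = \left(44 + 3\right)^{2} = 47^{2} = 2209$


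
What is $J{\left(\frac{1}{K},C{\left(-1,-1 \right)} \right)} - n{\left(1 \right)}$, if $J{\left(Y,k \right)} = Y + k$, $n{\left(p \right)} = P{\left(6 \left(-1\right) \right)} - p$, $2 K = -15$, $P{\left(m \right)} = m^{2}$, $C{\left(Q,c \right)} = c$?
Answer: $- \frac{542}{15} \approx -36.133$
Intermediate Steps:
$K = - \frac{15}{2}$ ($K = \frac{1}{2} \left(-15\right) = - \frac{15}{2} \approx -7.5$)
$n{\left(p \right)} = 36 - p$ ($n{\left(p \right)} = \left(6 \left(-1\right)\right)^{2} - p = \left(-6\right)^{2} - p = 36 - p$)
$J{\left(\frac{1}{K},C{\left(-1,-1 \right)} \right)} - n{\left(1 \right)} = \left(\frac{1}{- \frac{15}{2}} - 1\right) - \left(36 - 1\right) = \left(- \frac{2}{15} - 1\right) - \left(36 - 1\right) = - \frac{17}{15} - 35 = - \frac{542}{15}$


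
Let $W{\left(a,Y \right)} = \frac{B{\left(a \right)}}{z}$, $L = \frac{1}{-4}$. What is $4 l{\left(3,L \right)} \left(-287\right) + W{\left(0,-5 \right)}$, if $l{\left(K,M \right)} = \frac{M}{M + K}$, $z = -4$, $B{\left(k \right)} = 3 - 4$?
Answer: $\frac{4603}{44} \approx 104.61$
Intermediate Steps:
$B{\left(k \right)} = -1$
$L = - \frac{1}{4} \approx -0.25$
$l{\left(K,M \right)} = \frac{M}{K + M}$
$W{\left(a,Y \right)} = \frac{1}{4}$ ($W{\left(a,Y \right)} = - \frac{1}{-4} = \left(-1\right) \left(- \frac{1}{4}\right) = \frac{1}{4}$)
$4 l{\left(3,L \right)} \left(-287\right) + W{\left(0,-5 \right)} = 4 \left(- \frac{1}{4 \left(3 - \frac{1}{4}\right)}\right) \left(-287\right) + \frac{1}{4} = 4 \left(- \frac{1}{4 \cdot \frac{11}{4}}\right) \left(-287\right) + \frac{1}{4} = 4 \left(\left(- \frac{1}{4}\right) \frac{4}{11}\right) \left(-287\right) + \frac{1}{4} = 4 \left(- \frac{1}{11}\right) \left(-287\right) + \frac{1}{4} = \left(- \frac{4}{11}\right) \left(-287\right) + \frac{1}{4} = \frac{1148}{11} + \frac{1}{4} = \frac{4603}{44}$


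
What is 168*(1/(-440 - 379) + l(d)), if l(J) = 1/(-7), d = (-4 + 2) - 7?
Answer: -944/39 ≈ -24.205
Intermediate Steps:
d = -9 (d = -2 - 7 = -9)
l(J) = -1/7
168*(1/(-440 - 379) + l(d)) = 168*(1/(-440 - 379) - 1/7) = 168*(1/(-819) - 1/7) = 168*(-1/819 - 1/7) = 168*(-118/819) = -944/39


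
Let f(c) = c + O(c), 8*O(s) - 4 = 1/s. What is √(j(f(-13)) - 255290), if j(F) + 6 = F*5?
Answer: I*√690489514/52 ≈ 505.33*I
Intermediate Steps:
O(s) = ½ + 1/(8*s)
f(c) = c + (1 + 4*c)/(8*c)
j(F) = -6 + 5*F (j(F) = -6 + F*5 = -6 + 5*F)
√(j(f(-13)) - 255290) = √((-6 + 5*(½ - 13 + (⅛)/(-13))) - 255290) = √((-6 + 5*(½ - 13 + (⅛)*(-1/13))) - 255290) = √((-6 + 5*(½ - 13 - 1/104)) - 255290) = √((-6 + 5*(-1301/104)) - 255290) = √((-6 - 6505/104) - 255290) = √(-7129/104 - 255290) = √(-26557289/104) = I*√690489514/52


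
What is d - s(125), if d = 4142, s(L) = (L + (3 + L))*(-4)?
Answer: 5154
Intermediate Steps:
s(L) = -12 - 8*L (s(L) = (3 + 2*L)*(-4) = -12 - 8*L)
d - s(125) = 4142 - (-12 - 8*125) = 4142 - (-12 - 1000) = 4142 - 1*(-1012) = 4142 + 1012 = 5154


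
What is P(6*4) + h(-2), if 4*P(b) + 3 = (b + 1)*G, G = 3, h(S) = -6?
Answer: 12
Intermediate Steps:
P(b) = 3*b/4 (P(b) = -¾ + ((b + 1)*3)/4 = -¾ + ((1 + b)*3)/4 = -¾ + (3 + 3*b)/4 = -¾ + (¾ + 3*b/4) = 3*b/4)
P(6*4) + h(-2) = 3*(6*4)/4 - 6 = (¾)*24 - 6 = 18 - 6 = 12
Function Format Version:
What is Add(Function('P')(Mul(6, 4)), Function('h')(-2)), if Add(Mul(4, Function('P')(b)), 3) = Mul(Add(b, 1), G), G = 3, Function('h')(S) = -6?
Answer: 12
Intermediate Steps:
Function('P')(b) = Mul(Rational(3, 4), b) (Function('P')(b) = Add(Rational(-3, 4), Mul(Rational(1, 4), Mul(Add(b, 1), 3))) = Add(Rational(-3, 4), Mul(Rational(1, 4), Mul(Add(1, b), 3))) = Add(Rational(-3, 4), Mul(Rational(1, 4), Add(3, Mul(3, b)))) = Add(Rational(-3, 4), Add(Rational(3, 4), Mul(Rational(3, 4), b))) = Mul(Rational(3, 4), b))
Add(Function('P')(Mul(6, 4)), Function('h')(-2)) = Add(Mul(Rational(3, 4), Mul(6, 4)), -6) = Add(Mul(Rational(3, 4), 24), -6) = Add(18, -6) = 12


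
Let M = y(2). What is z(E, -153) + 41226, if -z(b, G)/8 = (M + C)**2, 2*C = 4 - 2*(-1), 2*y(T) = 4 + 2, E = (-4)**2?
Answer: 40938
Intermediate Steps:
E = 16
y(T) = 3 (y(T) = (4 + 2)/2 = (1/2)*6 = 3)
M = 3
C = 3 (C = (4 - 2*(-1))/2 = (4 + 2)/2 = (1/2)*6 = 3)
z(b, G) = -288 (z(b, G) = -8*(3 + 3)**2 = -8*6**2 = -8*36 = -288)
z(E, -153) + 41226 = -288 + 41226 = 40938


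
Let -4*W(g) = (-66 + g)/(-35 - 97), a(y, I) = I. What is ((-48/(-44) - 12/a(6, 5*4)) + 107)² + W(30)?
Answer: 139806151/12100 ≈ 11554.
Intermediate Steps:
W(g) = -⅛ + g/528 (W(g) = -(-66 + g)/(4*(-35 - 97)) = -(-66 + g)/(4*(-132)) = -(-66 + g)*(-1)/(4*132) = -(½ - g/132)/4 = -⅛ + g/528)
((-48/(-44) - 12/a(6, 5*4)) + 107)² + W(30) = ((-48/(-44) - 12/(5*4)) + 107)² + (-⅛ + (1/528)*30) = ((-48*(-1/44) - 12/20) + 107)² + (-⅛ + 5/88) = ((12/11 - 12*1/20) + 107)² - 3/44 = ((12/11 - ⅗) + 107)² - 3/44 = (27/55 + 107)² - 3/44 = (5912/55)² - 3/44 = 34951744/3025 - 3/44 = 139806151/12100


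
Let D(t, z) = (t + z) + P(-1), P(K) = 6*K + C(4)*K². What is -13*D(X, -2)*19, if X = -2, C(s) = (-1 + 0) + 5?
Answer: 1482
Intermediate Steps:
C(s) = 4 (C(s) = -1 + 5 = 4)
P(K) = 4*K² + 6*K (P(K) = 6*K + 4*K² = 4*K² + 6*K)
D(t, z) = -2 + t + z (D(t, z) = (t + z) + 2*(-1)*(3 + 2*(-1)) = (t + z) + 2*(-1)*(3 - 2) = (t + z) + 2*(-1)*1 = (t + z) - 2 = -2 + t + z)
-13*D(X, -2)*19 = -13*(-2 - 2 - 2)*19 = -13*(-6)*19 = 78*19 = 1482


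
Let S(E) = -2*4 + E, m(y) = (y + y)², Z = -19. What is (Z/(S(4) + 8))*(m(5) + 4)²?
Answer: -51376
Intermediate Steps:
m(y) = 4*y² (m(y) = (2*y)² = 4*y²)
S(E) = -8 + E
(Z/(S(4) + 8))*(m(5) + 4)² = (-19/((-8 + 4) + 8))*(4*5² + 4)² = (-19/(-4 + 8))*(4*25 + 4)² = (-19/4)*(100 + 4)² = ((¼)*(-19))*104² = -19/4*10816 = -51376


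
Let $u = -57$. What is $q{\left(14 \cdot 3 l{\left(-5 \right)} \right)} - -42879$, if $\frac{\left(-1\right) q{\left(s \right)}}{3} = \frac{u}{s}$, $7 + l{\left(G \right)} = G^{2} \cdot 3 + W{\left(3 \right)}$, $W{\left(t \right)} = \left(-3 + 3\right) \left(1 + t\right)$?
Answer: $\frac{40820865}{952} \approx 42879.0$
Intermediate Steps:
$W{\left(t \right)} = 0$ ($W{\left(t \right)} = 0 \left(1 + t\right) = 0$)
$l{\left(G \right)} = -7 + 3 G^{2}$ ($l{\left(G \right)} = -7 + \left(G^{2} \cdot 3 + 0\right) = -7 + \left(3 G^{2} + 0\right) = -7 + 3 G^{2}$)
$q{\left(s \right)} = \frac{171}{s}$ ($q{\left(s \right)} = - 3 \left(- \frac{57}{s}\right) = \frac{171}{s}$)
$q{\left(14 \cdot 3 l{\left(-5 \right)} \right)} - -42879 = \frac{171}{14 \cdot 3 \left(-7 + 3 \left(-5\right)^{2}\right)} - -42879 = \frac{171}{42 \left(-7 + 3 \cdot 25\right)} + 42879 = \frac{171}{42 \left(-7 + 75\right)} + 42879 = \frac{171}{42 \cdot 68} + 42879 = \frac{171}{2856} + 42879 = 171 \cdot \frac{1}{2856} + 42879 = \frac{57}{952} + 42879 = \frac{40820865}{952}$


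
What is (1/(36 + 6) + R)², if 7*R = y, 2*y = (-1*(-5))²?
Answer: 1444/441 ≈ 3.2744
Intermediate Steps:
y = 25/2 (y = (-1*(-5))²/2 = (½)*5² = (½)*25 = 25/2 ≈ 12.500)
R = 25/14 (R = (⅐)*(25/2) = 25/14 ≈ 1.7857)
(1/(36 + 6) + R)² = (1/(36 + 6) + 25/14)² = (1/42 + 25/14)² = (38/21)² = 1444/441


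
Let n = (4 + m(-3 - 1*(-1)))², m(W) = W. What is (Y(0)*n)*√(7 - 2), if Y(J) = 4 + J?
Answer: 16*√5 ≈ 35.777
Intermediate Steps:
n = 4 (n = (4 + (-3 - 1*(-1)))² = (4 + (-3 + 1))² = (4 - 2)² = 2² = 4)
(Y(0)*n)*√(7 - 2) = ((4 + 0)*4)*√(7 - 2) = (4*4)*√5 = 16*√5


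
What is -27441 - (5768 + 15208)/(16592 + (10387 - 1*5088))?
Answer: -200243969/7297 ≈ -27442.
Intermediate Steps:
-27441 - (5768 + 15208)/(16592 + (10387 - 1*5088)) = -27441 - 20976/(16592 + (10387 - 5088)) = -27441 - 20976/(16592 + 5299) = -27441 - 20976/21891 = -27441 - 1*6992/7297 = -27441 - 6992/7297 = -200243969/7297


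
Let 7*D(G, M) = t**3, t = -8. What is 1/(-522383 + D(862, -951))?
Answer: -7/3657193 ≈ -1.9140e-6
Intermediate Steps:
D(G, M) = -512/7 (D(G, M) = (1/7)*(-8)**3 = (1/7)*(-512) = -512/7)
1/(-522383 + D(862, -951)) = 1/(-522383 - 512/7) = 1/(-3657193/7) = -7/3657193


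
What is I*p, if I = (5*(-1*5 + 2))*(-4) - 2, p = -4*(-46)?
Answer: 10672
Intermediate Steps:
p = 184
I = 58 (I = (5*(-5 + 2))*(-4) - 2 = (5*(-3))*(-4) - 2 = -15*(-4) - 2 = 60 - 2 = 58)
I*p = 58*184 = 10672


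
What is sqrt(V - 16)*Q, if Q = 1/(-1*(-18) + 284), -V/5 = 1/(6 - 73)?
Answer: I*sqrt(71489)/20234 ≈ 0.013214*I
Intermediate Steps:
V = 5/67 (V = -5/(6 - 73) = -5/(-67) = -5*(-1/67) = 5/67 ≈ 0.074627)
Q = 1/302 (Q = 1/(18 + 284) = 1/302 ≈ 0.0033113)
sqrt(V - 16)*Q = sqrt(5/67 - 16)*(1/302) = sqrt(-1067/67)*(1/302) = (I*sqrt(71489)/67)*(1/302) = I*sqrt(71489)/20234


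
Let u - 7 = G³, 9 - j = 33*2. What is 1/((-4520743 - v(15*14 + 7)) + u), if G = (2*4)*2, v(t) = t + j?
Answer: -1/4516800 ≈ -2.2140e-7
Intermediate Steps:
j = -57 (j = 9 - 33*2 = 9 - 1*66 = 9 - 66 = -57)
v(t) = -57 + t (v(t) = t - 57 = -57 + t)
G = 16 (G = 8*2 = 16)
u = 4103 (u = 7 + 16³ = 7 + 4096 = 4103)
1/((-4520743 - v(15*14 + 7)) + u) = 1/((-4520743 - (-57 + (15*14 + 7))) + 4103) = 1/((-4520743 - (-57 + (210 + 7))) + 4103) = 1/((-4520743 - (-57 + 217)) + 4103) = 1/((-4520743 - 1*160) + 4103) = 1/((-4520743 - 160) + 4103) = 1/(-4520903 + 4103) = 1/(-4516800) = -1/4516800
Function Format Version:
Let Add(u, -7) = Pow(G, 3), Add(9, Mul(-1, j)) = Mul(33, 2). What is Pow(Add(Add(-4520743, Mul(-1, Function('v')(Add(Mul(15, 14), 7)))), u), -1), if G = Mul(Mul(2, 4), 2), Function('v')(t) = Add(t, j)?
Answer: Rational(-1, 4516800) ≈ -2.2140e-7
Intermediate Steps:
j = -57 (j = Add(9, Mul(-1, Mul(33, 2))) = Add(9, Mul(-1, 66)) = Add(9, -66) = -57)
Function('v')(t) = Add(-57, t) (Function('v')(t) = Add(t, -57) = Add(-57, t))
G = 16 (G = Mul(8, 2) = 16)
u = 4103 (u = Add(7, Pow(16, 3)) = Add(7, 4096) = 4103)
Pow(Add(Add(-4520743, Mul(-1, Function('v')(Add(Mul(15, 14), 7)))), u), -1) = Pow(Add(Add(-4520743, Mul(-1, Add(-57, Add(Mul(15, 14), 7)))), 4103), -1) = Pow(Add(Add(-4520743, Mul(-1, Add(-57, Add(210, 7)))), 4103), -1) = Pow(Add(Add(-4520743, Mul(-1, Add(-57, 217))), 4103), -1) = Pow(Add(Add(-4520743, Mul(-1, 160)), 4103), -1) = Pow(Add(Add(-4520743, -160), 4103), -1) = Pow(Add(-4520903, 4103), -1) = Pow(-4516800, -1) = Rational(-1, 4516800)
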